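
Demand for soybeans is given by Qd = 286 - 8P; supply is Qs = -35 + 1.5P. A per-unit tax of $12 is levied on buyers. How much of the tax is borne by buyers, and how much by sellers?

Buyers bear 36/19, sellers bear 192/19

Pre-tax equilibrium: P* = 642/19, Q* = 298/19.
Tax on buyers shifts demand to Qd = 286 − 8(P + 12) = 190 - 8P.
190 - 8P = -35 + 1.5P gives seller price Ps = 450/19; buyers pay Pb = 450/19 + 12 = 678/19.
New quantity: Q = 286 − 8(678/19) = 10/19.
Buyer burden = 678/19 − 642/19 = 36/19; seller burden = 642/19 − 450/19 = 192/19.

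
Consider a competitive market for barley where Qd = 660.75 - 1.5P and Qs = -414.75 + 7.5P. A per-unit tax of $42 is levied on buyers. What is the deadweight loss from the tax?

Pre-tax equilibrium: P* = 119.5, Q* = 481.5.
Tax on buyers shifts demand to Qd = 660.75 − 1.5(P + 42) = 597.75 - 1.5P.
597.75 - 1.5P = -414.75 + 7.5P gives seller price Ps = 112.5; buyers pay Pb = 112.5 + 42 = 154.5.
New quantity: Q = 660.75 − 1.5(154.5) = 429.
DWL = ½ × 42 × (481.5 − 429) = 1102.5.

Deadweight loss = 1102.5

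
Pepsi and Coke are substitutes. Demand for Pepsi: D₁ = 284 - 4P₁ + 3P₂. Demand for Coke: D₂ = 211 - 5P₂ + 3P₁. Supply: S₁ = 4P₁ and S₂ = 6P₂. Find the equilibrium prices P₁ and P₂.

Market 1: 284 - 4P₁ + 3P₂ = 4P₁ → 8P₁ - 3P₂ = 284.
Market 2: 11P₂ - 3P₁ = 211.
Eliminating P₂: 11×(1) + 3×(2) gives 79P₁ = 3757, so P₁ = 3757/79.
Back-substitute into (2): P₂ = (211 + 3×3757/79) / 11 = 2540/79.

P₁ = 3757/79, P₂ = 2540/79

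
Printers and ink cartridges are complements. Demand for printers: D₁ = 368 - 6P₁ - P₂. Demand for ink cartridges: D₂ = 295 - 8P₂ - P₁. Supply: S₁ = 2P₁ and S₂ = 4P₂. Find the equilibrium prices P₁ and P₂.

P₁ = 4121/95, P₂ = 1992/95

Market 1: 368 - 6P₁ - P₂ = 2P₁ → 8P₁ + P₂ = 368.
Market 2: 12P₂ + P₁ = 295.
Eliminating P₂: 12×(1) − 1×(2) gives 95P₁ = 4121, so P₁ = 4121/95.
Back-substitute into (2): P₂ = (295 − 1×4121/95) / 12 = 1992/95.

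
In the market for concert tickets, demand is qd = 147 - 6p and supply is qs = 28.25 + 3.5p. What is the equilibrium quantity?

Set qd = qs: 147 - 6p = 28.25 + 3.5p.
118.75 = 9.5p, so p* = 12.5.
q* = 147 − 6(12.5) = 72.

q* = 72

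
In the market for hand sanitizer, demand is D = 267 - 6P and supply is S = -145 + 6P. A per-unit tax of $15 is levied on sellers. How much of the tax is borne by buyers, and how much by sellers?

Buyers bear $7.5, sellers bear $7.5

Pre-tax equilibrium: P* = 103/3, Q* = 61.
Tax on sellers shifts supply to S = -145 + 6(P − 15) = -235 + 6P.
267 - 6P = -235 + 6P gives buyer price Pb = 251/6; sellers receive Ps = 251/6 − 15 = 161/6.
New quantity: Q = 267 − 6(251/6) = 16.
Buyer burden = 251/6 − 103/3 = 7.5; seller burden = 103/3 − 161/6 = 7.5.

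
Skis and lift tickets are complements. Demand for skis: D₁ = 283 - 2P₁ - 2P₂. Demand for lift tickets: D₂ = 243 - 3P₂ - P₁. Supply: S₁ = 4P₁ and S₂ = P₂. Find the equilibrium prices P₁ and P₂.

P₁ = 323/11, P₂ = 1175/22

Market 1: 283 - 2P₁ - 2P₂ = 4P₁ → 6P₁ + 2P₂ = 283.
Market 2: 4P₂ + P₁ = 243.
Eliminating P₂: 4×(1) − 2×(2) gives 22P₁ = 646, so P₁ = 323/11.
Back-substitute into (2): P₂ = (243 − 1×323/11) / 4 = 1175/22.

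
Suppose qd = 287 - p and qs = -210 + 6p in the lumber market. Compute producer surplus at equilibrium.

Producer surplus = 3888

Equilibrium: 287 - p = -210 + 6p gives p* = 71, q* = 216.
Supply starts at p = 35 (where qs = 0).
PS = ½(71 − 35)(216) = 3888.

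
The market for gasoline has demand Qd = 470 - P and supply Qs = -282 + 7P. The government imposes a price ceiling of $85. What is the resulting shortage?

Equilibrium price would be P* = 94, so the ceiling at 85 binds.
At P = 85: Qd = 470 − 1(85) = 385, Qs = -282 + 7(85) = 313.
Shortage = 385 − 313 = 72.

Shortage = 72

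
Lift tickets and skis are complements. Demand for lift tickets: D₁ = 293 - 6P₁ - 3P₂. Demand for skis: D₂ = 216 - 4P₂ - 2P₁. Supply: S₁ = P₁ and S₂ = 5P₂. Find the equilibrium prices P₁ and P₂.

P₁ = 663/19, P₂ = 926/57

Market 1: 293 - 6P₁ - 3P₂ = P₁ → 7P₁ + 3P₂ = 293.
Market 2: 9P₂ + 2P₁ = 216.
Eliminating P₂: 9×(1) − 3×(2) gives 57P₁ = 1989, so P₁ = 663/19.
Back-substitute into (2): P₂ = (216 − 2×663/19) / 9 = 926/57.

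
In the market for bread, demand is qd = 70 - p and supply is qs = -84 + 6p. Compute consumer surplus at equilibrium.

Equilibrium: 70 - p = -84 + 6p gives p* = 22, q* = 48.
Demand choke price (qd = 0): p = 70.
CS = ½(70 − 22)(48) = 1152.

Consumer surplus = 1152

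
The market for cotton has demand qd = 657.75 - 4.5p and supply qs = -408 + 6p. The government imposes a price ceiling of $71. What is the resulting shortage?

Equilibrium price would be p* = 101.5, so the ceiling at 71 binds.
At p = 71: qd = 657.75 − 4.5(71) = 338.25, qs = -408 + 6(71) = 18.
Shortage = 338.25 − 18 = 320.25.

Shortage = 320.25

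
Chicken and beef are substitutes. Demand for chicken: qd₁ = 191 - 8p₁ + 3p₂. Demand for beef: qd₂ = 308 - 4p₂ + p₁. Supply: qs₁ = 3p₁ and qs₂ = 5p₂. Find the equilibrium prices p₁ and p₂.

p₁ = 27.53125, p₂ = 37.28125

Market 1: 191 - 8p₁ + 3p₂ = 3p₁ → 11p₁ - 3p₂ = 191.
Market 2: 9p₂ - p₁ = 308.
Eliminating p₂: 9×(1) + 3×(2) gives 96p₁ = 2643, so p₁ = 27.53125.
Back-substitute into (2): p₂ = (308 + 1×27.53125) / 9 = 37.28125.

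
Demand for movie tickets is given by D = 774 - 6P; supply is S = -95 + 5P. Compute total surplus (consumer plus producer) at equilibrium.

Total surplus = 16500

Equilibrium: 774 - 6P = -95 + 5P gives P* = 79, Q* = 300.
Demand choke price: P = 129; supply starts at P = 19.
CS = ½(129 − 79)(300) = 7500; PS = ½(79 − 19)(300) = 9000.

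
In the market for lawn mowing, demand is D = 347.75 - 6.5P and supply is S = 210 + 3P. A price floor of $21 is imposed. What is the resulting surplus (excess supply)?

Surplus = 61.75

Equilibrium price would be P* = 14.5, so the floor at 21 binds.
At P = 21: D = 211.25, S = 273.
Surplus = 273 − 211.25 = 61.75.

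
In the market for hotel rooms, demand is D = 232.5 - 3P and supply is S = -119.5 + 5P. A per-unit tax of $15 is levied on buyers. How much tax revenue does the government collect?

Tax revenue = 1085.625

Pre-tax equilibrium: P* = 44, Q* = 100.5.
Tax on buyers shifts demand to D = 232.5 − 3(P + 15) = 187.5 - 3P.
187.5 - 3P = -119.5 + 5P gives seller price Ps = 38.375; buyers pay Pb = 38.375 + 15 = 53.375.
New quantity: Q = 232.5 − 3(53.375) = 72.375.
Revenue = 15 × 72.375 = 1085.625.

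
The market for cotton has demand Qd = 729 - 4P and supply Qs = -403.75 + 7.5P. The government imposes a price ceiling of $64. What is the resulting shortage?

Shortage = 396.75

Equilibrium price would be P* = 98.5, so the ceiling at 64 binds.
At P = 64: Qd = 729 − 4(64) = 473, Qs = -403.75 + 7.5(64) = 76.25.
Shortage = 473 − 76.25 = 396.75.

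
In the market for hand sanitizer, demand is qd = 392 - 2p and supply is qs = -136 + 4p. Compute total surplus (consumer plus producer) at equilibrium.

Total surplus = 17496

Equilibrium: 392 - 2p = -136 + 4p gives p* = 88, q* = 216.
Demand choke price: p = 196; supply starts at p = 34.
CS = ½(196 − 88)(216) = 11664; PS = ½(88 − 34)(216) = 5832.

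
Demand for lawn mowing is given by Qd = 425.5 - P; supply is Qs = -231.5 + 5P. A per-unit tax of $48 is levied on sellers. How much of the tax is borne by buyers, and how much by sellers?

Pre-tax equilibrium: P* = 109.5, Q* = 316.
Tax on sellers shifts supply to Qs = -231.5 + 5(P − 48) = -471.5 + 5P.
425.5 - P = -471.5 + 5P gives buyer price Pb = 149.5; sellers receive Ps = 149.5 − 48 = 101.5.
New quantity: Q = 425.5 − 1(149.5) = 276.
Buyer burden = 149.5 − 109.5 = 40; seller burden = 109.5 − 101.5 = 8.

Buyers bear $40, sellers bear $8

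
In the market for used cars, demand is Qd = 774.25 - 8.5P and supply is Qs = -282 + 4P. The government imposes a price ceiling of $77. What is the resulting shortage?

Equilibrium price would be P* = 84.5, so the ceiling at 77 binds.
At P = 77: Qd = 774.25 − 8.5(77) = 119.75, Qs = -282 + 4(77) = 26.
Shortage = 119.75 − 26 = 93.75.

Shortage = 93.75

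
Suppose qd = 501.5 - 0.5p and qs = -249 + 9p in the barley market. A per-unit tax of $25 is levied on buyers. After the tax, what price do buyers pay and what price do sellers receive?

Buyers pay 1951/19, sellers receive 1476/19

Pre-tax equilibrium: p* = 79, q* = 462.
Tax on buyers shifts demand to qd = 501.5 − 0.5(p + 25) = 489 - 0.5p.
489 - 0.5p = -249 + 9p gives seller price ps = 1476/19; buyers pay pb = 1476/19 + 25 = 1951/19.
New quantity: q = 501.5 − 0.5(1951/19) = 8553/19.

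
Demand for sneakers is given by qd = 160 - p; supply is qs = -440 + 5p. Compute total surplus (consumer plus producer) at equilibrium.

Total surplus = 2160

Equilibrium: 160 - p = -440 + 5p gives p* = 100, q* = 60.
Demand choke price: p = 160; supply starts at p = 88.
CS = ½(160 − 100)(60) = 1800; PS = ½(100 − 88)(60) = 360.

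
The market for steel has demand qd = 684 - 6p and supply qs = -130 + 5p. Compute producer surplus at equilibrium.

Equilibrium: 684 - 6p = -130 + 5p gives p* = 74, q* = 240.
Supply starts at p = 26 (where qs = 0).
PS = ½(74 − 26)(240) = 5760.

Producer surplus = 5760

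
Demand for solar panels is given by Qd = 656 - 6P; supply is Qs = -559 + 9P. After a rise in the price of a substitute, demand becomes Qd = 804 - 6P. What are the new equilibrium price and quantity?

Original equilibrium: P* = 81, Q* = 170.
New equilibrium: 804 - 6P = -559 + 9P, so 1363 = 15P and P' = 1363/15; Q' = 804 − 6(1363/15) = 258.8.

P' = 1363/15, Q' = 258.8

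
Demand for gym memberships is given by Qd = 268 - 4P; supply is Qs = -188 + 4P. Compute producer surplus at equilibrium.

Equilibrium: 268 - 4P = -188 + 4P gives P* = 57, Q* = 40.
Supply starts at P = 47 (where Qs = 0).
PS = ½(57 − 47)(40) = 200.

Producer surplus = 200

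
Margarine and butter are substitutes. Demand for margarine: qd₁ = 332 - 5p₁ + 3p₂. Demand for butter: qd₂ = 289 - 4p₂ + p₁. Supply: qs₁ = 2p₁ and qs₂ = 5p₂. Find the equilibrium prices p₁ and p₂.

Market 1: 332 - 5p₁ + 3p₂ = 2p₁ → 7p₁ - 3p₂ = 332.
Market 2: 9p₂ - p₁ = 289.
Eliminating p₂: 9×(1) + 3×(2) gives 60p₁ = 3855, so p₁ = 64.25.
Back-substitute into (2): p₂ = (289 + 1×64.25) / 9 = 39.25.

p₁ = 64.25, p₂ = 39.25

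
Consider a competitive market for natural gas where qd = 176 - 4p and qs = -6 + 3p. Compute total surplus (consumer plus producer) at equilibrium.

Total surplus = 1512

Equilibrium: 176 - 4p = -6 + 3p gives p* = 26, q* = 72.
Demand choke price: p = 44; supply starts at p = 2.
CS = ½(44 − 26)(72) = 648; PS = ½(26 − 2)(72) = 864.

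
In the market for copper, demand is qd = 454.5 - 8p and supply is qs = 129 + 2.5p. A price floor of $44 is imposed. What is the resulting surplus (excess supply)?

Equilibrium price would be p* = 31, so the floor at 44 binds.
At p = 44: qd = 102.5, qs = 239.
Surplus = 239 − 102.5 = 136.5.

Surplus = 136.5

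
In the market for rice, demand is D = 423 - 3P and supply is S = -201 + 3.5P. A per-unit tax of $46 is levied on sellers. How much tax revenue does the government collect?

Tax revenue = 36294/13

Pre-tax equilibrium: P* = 96, Q* = 135.
Tax on sellers shifts supply to S = -201 + 3.5(P − 46) = -362 + 3.5P.
423 - 3P = -362 + 3.5P gives buyer price Pb = 1570/13; sellers receive Ps = 1570/13 − 46 = 972/13.
New quantity: Q = 423 − 3(1570/13) = 789/13.
Revenue = 46 × 789/13 = 36294/13.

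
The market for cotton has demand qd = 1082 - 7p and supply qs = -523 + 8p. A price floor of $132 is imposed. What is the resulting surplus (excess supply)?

Equilibrium price would be p* = 107, so the floor at 132 binds.
At p = 132: qd = 158, qs = 533.
Surplus = 533 − 158 = 375.

Surplus = 375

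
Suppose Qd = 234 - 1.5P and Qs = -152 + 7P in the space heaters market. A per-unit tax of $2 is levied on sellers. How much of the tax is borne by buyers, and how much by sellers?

Buyers bear 28/17, sellers bear 6/17

Pre-tax equilibrium: P* = 772/17, Q* = 2820/17.
Tax on sellers shifts supply to Qs = -152 + 7(P − 2) = -166 + 7P.
234 - 1.5P = -166 + 7P gives buyer price Pb = 800/17; sellers receive Ps = 800/17 − 2 = 766/17.
New quantity: Q = 234 − 1.5(800/17) = 2778/17.
Buyer burden = 800/17 − 772/17 = 28/17; seller burden = 772/17 − 766/17 = 6/17.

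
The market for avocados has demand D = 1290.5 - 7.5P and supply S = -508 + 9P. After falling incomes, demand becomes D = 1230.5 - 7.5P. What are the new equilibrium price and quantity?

P' = 1159/11, Q' = 4843/11

Original equilibrium: P* = 109, Q* = 473.
New equilibrium: 1230.5 - 7.5P = -508 + 9P, so 1738.5 = 16.5P and P' = 1159/11; Q' = 1230.5 − 7.5(1159/11) = 4843/11.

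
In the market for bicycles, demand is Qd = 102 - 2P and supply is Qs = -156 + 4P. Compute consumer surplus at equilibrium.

Consumer surplus = 64

Equilibrium: 102 - 2P = -156 + 4P gives P* = 43, Q* = 16.
Demand choke price (Qd = 0): P = 51.
CS = ½(51 − 43)(16) = 64.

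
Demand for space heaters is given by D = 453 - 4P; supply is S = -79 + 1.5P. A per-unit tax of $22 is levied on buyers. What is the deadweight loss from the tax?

Pre-tax equilibrium: P* = 1064/11, Q* = 727/11.
Tax on buyers shifts demand to D = 453 − 4(P + 22) = 365 - 4P.
365 - 4P = -79 + 1.5P gives seller price Ps = 888/11; buyers pay Pb = 888/11 + 22 = 1130/11.
New quantity: Q = 453 − 4(1130/11) = 463/11.
DWL = ½ × 22 × (727/11 − 463/11) = 264.

Deadweight loss = 264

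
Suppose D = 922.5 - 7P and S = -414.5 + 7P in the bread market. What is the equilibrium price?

Set D = S: 922.5 - 7P = -414.5 + 7P.
1337 = 14P, so P* = 95.5.
Q* = 922.5 − 7(95.5) = 254.

P* = 95.5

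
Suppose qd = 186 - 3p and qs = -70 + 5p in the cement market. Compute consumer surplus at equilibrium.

Consumer surplus = 1350

Equilibrium: 186 - 3p = -70 + 5p gives p* = 32, q* = 90.
Demand choke price (qd = 0): p = 62.
CS = ½(62 − 32)(90) = 1350.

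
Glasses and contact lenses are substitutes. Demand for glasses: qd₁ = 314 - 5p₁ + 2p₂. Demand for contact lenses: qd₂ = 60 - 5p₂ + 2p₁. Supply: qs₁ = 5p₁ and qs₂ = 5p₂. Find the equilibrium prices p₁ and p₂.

Market 1: 314 - 5p₁ + 2p₂ = 5p₁ → 10p₁ - 2p₂ = 314.
Market 2: 10p₂ - 2p₁ = 60.
Eliminating p₂: 10×(1) + 2×(2) gives 96p₁ = 3260, so p₁ = 815/24.
Back-substitute into (2): p₂ = (60 + 2×815/24) / 10 = 307/24.

p₁ = 815/24, p₂ = 307/24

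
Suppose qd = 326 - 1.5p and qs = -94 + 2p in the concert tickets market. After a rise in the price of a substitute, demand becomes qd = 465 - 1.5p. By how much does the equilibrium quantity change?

Original equilibrium: p* = 120, q* = 146.
New equilibrium: 465 - 1.5p = -94 + 2p, so 559 = 3.5p and p' = 1118/7; q' = 465 − 1.5(1118/7) = 1578/7.
Change in quantity: 1578/7 − 146 = 556/7.

Δq = 556/7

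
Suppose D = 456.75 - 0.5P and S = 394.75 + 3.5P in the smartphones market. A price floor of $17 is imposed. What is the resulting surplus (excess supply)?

Surplus = 6

Equilibrium price would be P* = 15.5, so the floor at 17 binds.
At P = 17: D = 448.25, S = 454.25.
Surplus = 454.25 − 448.25 = 6.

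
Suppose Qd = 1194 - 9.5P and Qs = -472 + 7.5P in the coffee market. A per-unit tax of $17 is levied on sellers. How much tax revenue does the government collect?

Pre-tax equilibrium: P* = 98, Q* = 263.
Tax on sellers shifts supply to Qs = -472 + 7.5(P − 17) = -599.5 + 7.5P.
1194 - 9.5P = -599.5 + 7.5P gives buyer price Pb = 105.5; sellers receive Ps = 105.5 − 17 = 88.5.
New quantity: Q = 1194 − 9.5(105.5) = 191.75.
Revenue = 17 × 191.75 = 3259.75.

Tax revenue = 3259.75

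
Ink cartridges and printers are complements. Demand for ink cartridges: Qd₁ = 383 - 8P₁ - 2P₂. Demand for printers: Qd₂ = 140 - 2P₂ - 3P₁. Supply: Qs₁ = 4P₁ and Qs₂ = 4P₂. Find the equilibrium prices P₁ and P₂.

Market 1: 383 - 8P₁ - 2P₂ = 4P₁ → 12P₁ + 2P₂ = 383.
Market 2: 6P₂ + 3P₁ = 140.
Eliminating P₂: 6×(1) − 2×(2) gives 66P₁ = 2018, so P₁ = 1009/33.
Back-substitute into (2): P₂ = (140 − 3×1009/33) / 6 = 177/22.

P₁ = 1009/33, P₂ = 177/22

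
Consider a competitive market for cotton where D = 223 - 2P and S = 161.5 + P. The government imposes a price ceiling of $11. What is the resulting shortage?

Shortage = 28.5

Equilibrium price would be P* = 20.5, so the ceiling at 11 binds.
At P = 11: D = 223 − 2(11) = 201, S = 161.5 + 1(11) = 172.5.
Shortage = 201 − 172.5 = 28.5.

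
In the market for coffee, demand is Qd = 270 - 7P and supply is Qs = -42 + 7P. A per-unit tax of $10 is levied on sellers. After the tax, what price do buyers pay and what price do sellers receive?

Buyers pay 191/7, sellers receive 121/7

Pre-tax equilibrium: P* = 156/7, Q* = 114.
Tax on sellers shifts supply to Qs = -42 + 7(P − 10) = -112 + 7P.
270 - 7P = -112 + 7P gives buyer price Pb = 191/7; sellers receive Ps = 191/7 − 10 = 121/7.
New quantity: Q = 270 − 7(191/7) = 79.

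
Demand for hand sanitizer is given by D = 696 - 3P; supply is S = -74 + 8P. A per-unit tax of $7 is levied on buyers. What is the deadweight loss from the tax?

Pre-tax equilibrium: P* = 70, Q* = 486.
Tax on buyers shifts demand to D = 696 − 3(P + 7) = 675 - 3P.
675 - 3P = -74 + 8P gives seller price Ps = 749/11; buyers pay Pb = 749/11 + 7 = 826/11.
New quantity: Q = 696 − 3(826/11) = 5178/11.
DWL = ½ × 7 × (486 − 5178/11) = 588/11.

Deadweight loss = 588/11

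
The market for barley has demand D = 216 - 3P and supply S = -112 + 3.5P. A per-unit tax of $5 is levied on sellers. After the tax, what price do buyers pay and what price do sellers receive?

Buyers pay 691/13, sellers receive 626/13

Pre-tax equilibrium: P* = 656/13, Q* = 840/13.
Tax on sellers shifts supply to S = -112 + 3.5(P − 5) = -129.5 + 3.5P.
216 - 3P = -129.5 + 3.5P gives buyer price Pb = 691/13; sellers receive Ps = 691/13 − 5 = 626/13.
New quantity: Q = 216 − 3(691/13) = 735/13.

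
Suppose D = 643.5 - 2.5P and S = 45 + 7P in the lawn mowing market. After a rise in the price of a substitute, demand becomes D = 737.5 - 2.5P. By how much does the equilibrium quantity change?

Original equilibrium: P* = 63, Q* = 486.
New equilibrium: 737.5 - 2.5P = 45 + 7P, so 692.5 = 9.5P and P' = 1385/19; Q' = 737.5 − 2.5(1385/19) = 10550/19.
Change in quantity: 10550/19 − 486 = 1316/19.

ΔQ = 1316/19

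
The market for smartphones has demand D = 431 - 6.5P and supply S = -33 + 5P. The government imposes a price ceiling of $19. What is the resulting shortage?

Equilibrium price would be P* = 928/23, so the ceiling at 19 binds.
At P = 19: D = 431 − 6.5(19) = 307.5, S = -33 + 5(19) = 62.
Shortage = 307.5 − 62 = 245.5.

Shortage = 245.5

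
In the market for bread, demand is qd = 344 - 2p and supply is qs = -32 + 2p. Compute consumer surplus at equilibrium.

Equilibrium: 344 - 2p = -32 + 2p gives p* = 94, q* = 156.
Demand choke price (qd = 0): p = 172.
CS = ½(172 − 94)(156) = 6084.

Consumer surplus = 6084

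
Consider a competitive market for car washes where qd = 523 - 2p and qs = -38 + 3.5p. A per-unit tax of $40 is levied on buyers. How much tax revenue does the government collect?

Tax revenue = 117960/11

Pre-tax equilibrium: p* = 102, q* = 319.
Tax on buyers shifts demand to qd = 523 − 2(p + 40) = 443 - 2p.
443 - 2p = -38 + 3.5p gives seller price ps = 962/11; buyers pay pb = 962/11 + 40 = 1402/11.
New quantity: q = 523 − 2(1402/11) = 2949/11.
Revenue = 40 × 2949/11 = 117960/11.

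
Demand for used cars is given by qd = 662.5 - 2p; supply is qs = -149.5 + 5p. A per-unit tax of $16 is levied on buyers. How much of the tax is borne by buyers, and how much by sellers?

Buyers bear 80/7, sellers bear 32/7

Pre-tax equilibrium: p* = 116, q* = 430.5.
Tax on buyers shifts demand to qd = 662.5 − 2(p + 16) = 630.5 - 2p.
630.5 - 2p = -149.5 + 5p gives seller price ps = 780/7; buyers pay pb = 780/7 + 16 = 892/7.
New quantity: q = 662.5 − 2(892/7) = 5707/14.
Buyer burden = 892/7 − 116 = 80/7; seller burden = 116 − 780/7 = 32/7.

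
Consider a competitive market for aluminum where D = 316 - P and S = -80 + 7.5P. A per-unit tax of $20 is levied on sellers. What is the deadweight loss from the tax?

Deadweight loss = 3000/17

Pre-tax equilibrium: P* = 792/17, Q* = 4580/17.
Tax on sellers shifts supply to S = -80 + 7.5(P − 20) = -230 + 7.5P.
316 - P = -230 + 7.5P gives buyer price Pb = 1092/17; sellers receive Ps = 1092/17 − 20 = 752/17.
New quantity: Q = 316 − 1(1092/17) = 4280/17.
DWL = ½ × 20 × (4580/17 − 4280/17) = 3000/17.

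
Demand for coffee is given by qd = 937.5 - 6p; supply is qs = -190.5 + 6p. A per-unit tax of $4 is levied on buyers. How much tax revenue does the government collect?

Tax revenue = 1446

Pre-tax equilibrium: p* = 94, q* = 373.5.
Tax on buyers shifts demand to qd = 937.5 − 6(p + 4) = 913.5 - 6p.
913.5 - 6p = -190.5 + 6p gives seller price ps = 92; buyers pay pb = 92 + 4 = 96.
New quantity: q = 937.5 − 6(96) = 361.5.
Revenue = 4 × 361.5 = 1446.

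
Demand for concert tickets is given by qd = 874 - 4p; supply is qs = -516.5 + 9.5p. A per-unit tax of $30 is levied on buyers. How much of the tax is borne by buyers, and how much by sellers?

Buyers bear 190/9, sellers bear 80/9

Pre-tax equilibrium: p* = 103, q* = 462.
Tax on buyers shifts demand to qd = 874 − 4(p + 30) = 754 - 4p.
754 - 4p = -516.5 + 9.5p gives seller price ps = 847/9; buyers pay pb = 847/9 + 30 = 1117/9.
New quantity: q = 874 − 4(1117/9) = 3398/9.
Buyer burden = 1117/9 − 103 = 190/9; seller burden = 103 − 847/9 = 80/9.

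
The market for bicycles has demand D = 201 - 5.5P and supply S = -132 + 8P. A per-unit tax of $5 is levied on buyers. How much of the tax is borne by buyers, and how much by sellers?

Buyers bear 80/27, sellers bear 55/27

Pre-tax equilibrium: P* = 74/3, Q* = 196/3.
Tax on buyers shifts demand to D = 201 − 5.5(P + 5) = 173.5 - 5.5P.
173.5 - 5.5P = -132 + 8P gives seller price Ps = 611/27; buyers pay Pb = 611/27 + 5 = 746/27.
New quantity: Q = 201 − 5.5(746/27) = 1324/27.
Buyer burden = 746/27 − 74/3 = 80/27; seller burden = 74/3 − 611/27 = 55/27.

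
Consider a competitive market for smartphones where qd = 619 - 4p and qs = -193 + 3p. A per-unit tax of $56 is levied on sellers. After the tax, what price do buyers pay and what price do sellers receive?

Pre-tax equilibrium: p* = 116, q* = 155.
Tax on sellers shifts supply to qs = -193 + 3(p − 56) = -361 + 3p.
619 - 4p = -361 + 3p gives buyer price pb = 140; sellers receive ps = 140 − 56 = 84.
New quantity: q = 619 − 4(140) = 59.

Buyers pay $140, sellers receive $84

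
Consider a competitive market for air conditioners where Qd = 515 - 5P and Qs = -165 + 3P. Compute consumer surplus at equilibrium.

Equilibrium: 515 - 5P = -165 + 3P gives P* = 85, Q* = 90.
Demand choke price (Qd = 0): P = 103.
CS = ½(103 − 85)(90) = 810.

Consumer surplus = 810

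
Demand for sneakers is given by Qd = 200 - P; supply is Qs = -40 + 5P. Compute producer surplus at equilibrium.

Producer surplus = 2560

Equilibrium: 200 - P = -40 + 5P gives P* = 40, Q* = 160.
Supply starts at P = 8 (where Qs = 0).
PS = ½(40 − 8)(160) = 2560.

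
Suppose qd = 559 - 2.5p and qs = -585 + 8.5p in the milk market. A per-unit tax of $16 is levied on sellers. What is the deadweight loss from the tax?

Deadweight loss = 2720/11

Pre-tax equilibrium: p* = 104, q* = 299.
Tax on sellers shifts supply to qs = -585 + 8.5(p − 16) = -721 + 8.5p.
559 - 2.5p = -721 + 8.5p gives buyer price pb = 1280/11; sellers receive ps = 1280/11 − 16 = 1104/11.
New quantity: q = 559 − 2.5(1280/11) = 2949/11.
DWL = ½ × 16 × (299 − 2949/11) = 2720/11.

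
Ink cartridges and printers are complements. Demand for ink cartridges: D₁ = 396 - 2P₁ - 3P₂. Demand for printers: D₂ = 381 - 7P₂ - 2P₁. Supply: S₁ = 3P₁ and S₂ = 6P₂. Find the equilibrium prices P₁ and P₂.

Market 1: 396 - 2P₁ - 3P₂ = 3P₁ → 5P₁ + 3P₂ = 396.
Market 2: 13P₂ + 2P₁ = 381.
Eliminating P₂: 13×(1) − 3×(2) gives 59P₁ = 4005, so P₁ = 4005/59.
Back-substitute into (2): P₂ = (381 − 2×4005/59) / 13 = 1113/59.

P₁ = 4005/59, P₂ = 1113/59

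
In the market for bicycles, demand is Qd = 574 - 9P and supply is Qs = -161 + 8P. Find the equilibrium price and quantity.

Set Qd = Qs: 574 - 9P = -161 + 8P.
735 = 17P, so P* = 735/17.
Q* = 574 − 9(735/17) = 3143/17.

P* = 735/17, Q* = 3143/17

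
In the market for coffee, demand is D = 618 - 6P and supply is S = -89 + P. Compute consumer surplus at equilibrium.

Consumer surplus = 12

Equilibrium: 618 - 6P = -89 + P gives P* = 101, Q* = 12.
Demand choke price (D = 0): P = 103.
CS = ½(103 − 101)(12) = 12.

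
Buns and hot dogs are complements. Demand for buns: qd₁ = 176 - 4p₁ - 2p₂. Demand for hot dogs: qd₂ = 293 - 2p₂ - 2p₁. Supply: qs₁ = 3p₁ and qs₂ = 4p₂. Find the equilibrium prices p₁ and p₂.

Market 1: 176 - 4p₁ - 2p₂ = 3p₁ → 7p₁ + 2p₂ = 176.
Market 2: 6p₂ + 2p₁ = 293.
Eliminating p₂: 6×(1) − 2×(2) gives 38p₁ = 470, so p₁ = 235/19.
Back-substitute into (2): p₂ = (293 − 2×235/19) / 6 = 1699/38.

p₁ = 235/19, p₂ = 1699/38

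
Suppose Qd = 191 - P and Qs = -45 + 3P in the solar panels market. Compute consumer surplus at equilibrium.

Equilibrium: 191 - P = -45 + 3P gives P* = 59, Q* = 132.
Demand choke price (Qd = 0): P = 191.
CS = ½(191 − 59)(132) = 8712.

Consumer surplus = 8712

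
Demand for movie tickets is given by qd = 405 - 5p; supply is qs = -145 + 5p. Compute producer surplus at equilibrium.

Equilibrium: 405 - 5p = -145 + 5p gives p* = 55, q* = 130.
Supply starts at p = 29 (where qs = 0).
PS = ½(55 − 29)(130) = 1690.

Producer surplus = 1690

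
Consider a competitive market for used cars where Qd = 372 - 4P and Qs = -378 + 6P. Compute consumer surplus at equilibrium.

Consumer surplus = 648

Equilibrium: 372 - 4P = -378 + 6P gives P* = 75, Q* = 72.
Demand choke price (Qd = 0): P = 93.
CS = ½(93 − 75)(72) = 648.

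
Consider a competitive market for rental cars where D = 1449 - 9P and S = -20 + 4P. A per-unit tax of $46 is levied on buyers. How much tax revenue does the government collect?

Tax revenue = 182160/13

Pre-tax equilibrium: P* = 113, Q* = 432.
Tax on buyers shifts demand to D = 1449 − 9(P + 46) = 1035 - 9P.
1035 - 9P = -20 + 4P gives seller price Ps = 1055/13; buyers pay Pb = 1055/13 + 46 = 1653/13.
New quantity: Q = 1449 − 9(1653/13) = 3960/13.
Revenue = 46 × 3960/13 = 182160/13.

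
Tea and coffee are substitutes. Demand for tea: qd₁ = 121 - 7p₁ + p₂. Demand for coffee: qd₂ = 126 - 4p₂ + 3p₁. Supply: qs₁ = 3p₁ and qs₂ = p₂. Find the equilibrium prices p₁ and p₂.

Market 1: 121 - 7p₁ + p₂ = 3p₁ → 10p₁ - p₂ = 121.
Market 2: 5p₂ - 3p₁ = 126.
Eliminating p₂: 5×(1) + 1×(2) gives 47p₁ = 731, so p₁ = 731/47.
Back-substitute into (2): p₂ = (126 + 3×731/47) / 5 = 1623/47.

p₁ = 731/47, p₂ = 1623/47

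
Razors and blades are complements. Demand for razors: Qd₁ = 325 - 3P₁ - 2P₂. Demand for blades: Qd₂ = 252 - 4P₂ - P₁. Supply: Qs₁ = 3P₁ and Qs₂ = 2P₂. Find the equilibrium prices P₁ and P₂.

Market 1: 325 - 3P₁ - 2P₂ = 3P₁ → 6P₁ + 2P₂ = 325.
Market 2: 6P₂ + P₁ = 252.
Eliminating P₂: 6×(1) − 2×(2) gives 34P₁ = 1446, so P₁ = 723/17.
Back-substitute into (2): P₂ = (252 − 1×723/17) / 6 = 1187/34.

P₁ = 723/17, P₂ = 1187/34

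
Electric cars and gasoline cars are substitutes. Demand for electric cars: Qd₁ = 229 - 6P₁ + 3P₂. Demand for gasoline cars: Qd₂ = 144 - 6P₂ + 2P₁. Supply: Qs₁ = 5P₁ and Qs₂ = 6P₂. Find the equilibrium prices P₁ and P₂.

P₁ = 530/21, P₂ = 1021/63

Market 1: 229 - 6P₁ + 3P₂ = 5P₁ → 11P₁ - 3P₂ = 229.
Market 2: 12P₂ - 2P₁ = 144.
Eliminating P₂: 12×(1) + 3×(2) gives 126P₁ = 3180, so P₁ = 530/21.
Back-substitute into (2): P₂ = (144 + 2×530/21) / 12 = 1021/63.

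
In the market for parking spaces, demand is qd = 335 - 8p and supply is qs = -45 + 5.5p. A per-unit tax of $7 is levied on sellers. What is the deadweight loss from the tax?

Deadweight loss = 2156/27

Pre-tax equilibrium: p* = 760/27, q* = 2965/27.
Tax on sellers shifts supply to qs = -45 + 5.5(p − 7) = -83.5 + 5.5p.
335 - 8p = -83.5 + 5.5p gives buyer price pb = 31; sellers receive ps = 31 − 7 = 24.
New quantity: q = 335 − 8(31) = 87.
DWL = ½ × 7 × (2965/27 − 87) = 2156/27.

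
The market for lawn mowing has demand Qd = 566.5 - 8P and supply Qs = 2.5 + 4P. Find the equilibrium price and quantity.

Set Qd = Qs: 566.5 - 8P = 2.5 + 4P.
564 = 12P, so P* = 47.
Q* = 566.5 − 8(47) = 190.5.

P* = 47, Q* = 190.5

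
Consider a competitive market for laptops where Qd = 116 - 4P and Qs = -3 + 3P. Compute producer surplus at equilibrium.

Equilibrium: 116 - 4P = -3 + 3P gives P* = 17, Q* = 48.
Supply starts at P = 1 (where Qs = 0).
PS = ½(17 − 1)(48) = 384.

Producer surplus = 384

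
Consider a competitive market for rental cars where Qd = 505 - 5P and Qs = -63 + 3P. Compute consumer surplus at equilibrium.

Equilibrium: 505 - 5P = -63 + 3P gives P* = 71, Q* = 150.
Demand choke price (Qd = 0): P = 101.
CS = ½(101 − 71)(150) = 2250.

Consumer surplus = 2250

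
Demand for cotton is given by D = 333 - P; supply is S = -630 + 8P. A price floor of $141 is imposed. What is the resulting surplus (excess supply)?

Surplus = 306

Equilibrium price would be P* = 107, so the floor at 141 binds.
At P = 141: D = 192, S = 498.
Surplus = 498 − 192 = 306.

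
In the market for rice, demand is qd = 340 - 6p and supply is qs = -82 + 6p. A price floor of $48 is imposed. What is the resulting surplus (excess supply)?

Equilibrium price would be p* = 211/6, so the floor at 48 binds.
At p = 48: qd = 52, qs = 206.
Surplus = 206 − 52 = 154.

Surplus = 154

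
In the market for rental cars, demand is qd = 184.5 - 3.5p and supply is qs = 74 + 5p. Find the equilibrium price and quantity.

p* = 13, q* = 139

Set qd = qs: 184.5 - 3.5p = 74 + 5p.
110.5 = 8.5p, so p* = 13.
q* = 184.5 − 3.5(13) = 139.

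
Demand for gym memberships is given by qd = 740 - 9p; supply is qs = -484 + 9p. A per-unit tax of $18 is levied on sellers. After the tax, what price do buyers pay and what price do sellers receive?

Pre-tax equilibrium: p* = 68, q* = 128.
Tax on sellers shifts supply to qs = -484 + 9(p − 18) = -646 + 9p.
740 - 9p = -646 + 9p gives buyer price pb = 77; sellers receive ps = 77 − 18 = 59.
New quantity: q = 740 − 9(77) = 47.

Buyers pay $77, sellers receive $59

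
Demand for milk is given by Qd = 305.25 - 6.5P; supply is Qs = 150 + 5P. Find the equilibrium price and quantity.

Set Qd = Qs: 305.25 - 6.5P = 150 + 5P.
155.25 = 11.5P, so P* = 13.5.
Q* = 305.25 − 6.5(13.5) = 217.5.

P* = 13.5, Q* = 217.5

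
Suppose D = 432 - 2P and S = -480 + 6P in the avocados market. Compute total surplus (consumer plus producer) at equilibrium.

Equilibrium: 432 - 2P = -480 + 6P gives P* = 114, Q* = 204.
Demand choke price: P = 216; supply starts at P = 80.
CS = ½(216 − 114)(204) = 10404; PS = ½(114 − 80)(204) = 3468.

Total surplus = 13872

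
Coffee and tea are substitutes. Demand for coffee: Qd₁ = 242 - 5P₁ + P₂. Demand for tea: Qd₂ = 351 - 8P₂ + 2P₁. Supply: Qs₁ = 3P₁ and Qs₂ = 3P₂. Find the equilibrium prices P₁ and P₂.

P₁ = 3013/86, P₂ = 1646/43

Market 1: 242 - 5P₁ + P₂ = 3P₁ → 8P₁ - P₂ = 242.
Market 2: 11P₂ - 2P₁ = 351.
Eliminating P₂: 11×(1) + 1×(2) gives 86P₁ = 3013, so P₁ = 3013/86.
Back-substitute into (2): P₂ = (351 + 2×3013/86) / 11 = 1646/43.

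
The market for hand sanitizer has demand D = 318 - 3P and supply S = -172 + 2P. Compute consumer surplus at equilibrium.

Equilibrium: 318 - 3P = -172 + 2P gives P* = 98, Q* = 24.
Demand choke price (D = 0): P = 106.
CS = ½(106 − 98)(24) = 96.

Consumer surplus = 96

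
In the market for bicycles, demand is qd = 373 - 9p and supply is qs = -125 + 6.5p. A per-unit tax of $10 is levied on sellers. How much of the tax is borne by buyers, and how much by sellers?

Buyers bear 130/31, sellers bear 180/31

Pre-tax equilibrium: p* = 996/31, q* = 2599/31.
Tax on sellers shifts supply to qs = -125 + 6.5(p − 10) = -190 + 6.5p.
373 - 9p = -190 + 6.5p gives buyer price pb = 1126/31; sellers receive ps = 1126/31 − 10 = 816/31.
New quantity: q = 373 − 9(1126/31) = 1429/31.
Buyer burden = 1126/31 − 996/31 = 130/31; seller burden = 996/31 − 816/31 = 180/31.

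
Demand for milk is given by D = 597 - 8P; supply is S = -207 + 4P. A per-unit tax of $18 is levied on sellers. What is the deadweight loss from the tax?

Pre-tax equilibrium: P* = 67, Q* = 61.
Tax on sellers shifts supply to S = -207 + 4(P − 18) = -279 + 4P.
597 - 8P = -279 + 4P gives buyer price Pb = 73; sellers receive Ps = 73 − 18 = 55.
New quantity: Q = 597 − 8(73) = 13.
DWL = ½ × 18 × (61 − 13) = 432.

Deadweight loss = 432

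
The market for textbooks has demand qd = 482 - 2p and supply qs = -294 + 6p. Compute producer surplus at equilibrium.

Equilibrium: 482 - 2p = -294 + 6p gives p* = 97, q* = 288.
Supply starts at p = 49 (where qs = 0).
PS = ½(97 − 49)(288) = 6912.

Producer surplus = 6912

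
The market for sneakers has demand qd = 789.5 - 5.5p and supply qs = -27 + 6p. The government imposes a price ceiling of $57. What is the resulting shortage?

Shortage = 161

Equilibrium price would be p* = 71, so the ceiling at 57 binds.
At p = 57: qd = 789.5 − 5.5(57) = 476, qs = -27 + 6(57) = 315.
Shortage = 476 − 315 = 161.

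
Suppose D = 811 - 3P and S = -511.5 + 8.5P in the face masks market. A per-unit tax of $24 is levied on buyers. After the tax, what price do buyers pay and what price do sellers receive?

Pre-tax equilibrium: P* = 115, Q* = 466.
Tax on buyers shifts demand to D = 811 − 3(P + 24) = 739 - 3P.
739 - 3P = -511.5 + 8.5P gives seller price Ps = 2501/23; buyers pay Pb = 2501/23 + 24 = 3053/23.
New quantity: Q = 811 − 3(3053/23) = 9494/23.

Buyers pay 3053/23, sellers receive 2501/23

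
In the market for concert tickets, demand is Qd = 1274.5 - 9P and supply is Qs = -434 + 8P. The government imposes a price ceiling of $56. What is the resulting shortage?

Equilibrium price would be P* = 100.5, so the ceiling at 56 binds.
At P = 56: Qd = 1274.5 − 9(56) = 770.5, Qs = -434 + 8(56) = 14.
Shortage = 770.5 − 14 = 756.5.

Shortage = 756.5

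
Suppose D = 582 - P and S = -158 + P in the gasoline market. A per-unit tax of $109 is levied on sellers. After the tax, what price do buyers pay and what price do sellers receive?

Pre-tax equilibrium: P* = 370, Q* = 212.
Tax on sellers shifts supply to S = -158 + 1(P − 109) = -267 + P.
582 - P = -267 + P gives buyer price Pb = 424.5; sellers receive Ps = 424.5 − 109 = 315.5.
New quantity: Q = 582 − 1(424.5) = 157.5.

Buyers pay $424.5, sellers receive $315.5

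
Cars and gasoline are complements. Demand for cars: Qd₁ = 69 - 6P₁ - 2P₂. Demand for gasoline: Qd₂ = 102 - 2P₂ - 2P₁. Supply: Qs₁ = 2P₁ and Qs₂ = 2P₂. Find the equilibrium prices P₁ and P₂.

P₁ = 18/7, P₂ = 339/14

Market 1: 69 - 6P₁ - 2P₂ = 2P₁ → 8P₁ + 2P₂ = 69.
Market 2: 4P₂ + 2P₁ = 102.
Eliminating P₂: 4×(1) − 2×(2) gives 28P₁ = 72, so P₁ = 18/7.
Back-substitute into (2): P₂ = (102 − 2×18/7) / 4 = 339/14.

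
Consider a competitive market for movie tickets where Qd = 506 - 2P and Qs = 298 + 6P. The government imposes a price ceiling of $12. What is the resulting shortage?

Shortage = 112

Equilibrium price would be P* = 26, so the ceiling at 12 binds.
At P = 12: Qd = 506 − 2(12) = 482, Qs = 298 + 6(12) = 370.
Shortage = 482 − 370 = 112.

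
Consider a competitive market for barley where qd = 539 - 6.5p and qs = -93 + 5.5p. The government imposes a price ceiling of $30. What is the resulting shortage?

Shortage = 272

Equilibrium price would be p* = 158/3, so the ceiling at 30 binds.
At p = 30: qd = 539 − 6.5(30) = 344, qs = -93 + 5.5(30) = 72.
Shortage = 344 − 72 = 272.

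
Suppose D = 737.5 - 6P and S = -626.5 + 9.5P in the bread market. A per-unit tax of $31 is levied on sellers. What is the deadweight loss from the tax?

Deadweight loss = 1767

Pre-tax equilibrium: P* = 88, Q* = 209.5.
Tax on sellers shifts supply to S = -626.5 + 9.5(P − 31) = -921 + 9.5P.
737.5 - 6P = -921 + 9.5P gives buyer price Pb = 107; sellers receive Ps = 107 − 31 = 76.
New quantity: Q = 737.5 − 6(107) = 95.5.
DWL = ½ × 31 × (209.5 − 95.5) = 1767.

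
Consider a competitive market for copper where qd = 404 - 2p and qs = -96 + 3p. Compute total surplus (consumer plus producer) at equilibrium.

Total surplus = 17340

Equilibrium: 404 - 2p = -96 + 3p gives p* = 100, q* = 204.
Demand choke price: p = 202; supply starts at p = 32.
CS = ½(202 − 100)(204) = 10404; PS = ½(100 − 32)(204) = 6936.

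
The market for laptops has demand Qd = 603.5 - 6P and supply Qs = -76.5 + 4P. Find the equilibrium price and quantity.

P* = 68, Q* = 195.5

Set Qd = Qs: 603.5 - 6P = -76.5 + 4P.
680 = 10P, so P* = 68.
Q* = 603.5 − 6(68) = 195.5.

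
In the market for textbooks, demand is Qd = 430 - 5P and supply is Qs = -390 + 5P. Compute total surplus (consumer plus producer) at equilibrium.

Equilibrium: 430 - 5P = -390 + 5P gives P* = 82, Q* = 20.
Demand choke price: P = 86; supply starts at P = 78.
CS = ½(86 − 82)(20) = 40; PS = ½(82 − 78)(20) = 40.

Total surplus = 80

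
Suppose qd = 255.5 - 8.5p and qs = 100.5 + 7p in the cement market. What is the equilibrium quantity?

q* = 170.5

Set qd = qs: 255.5 - 8.5p = 100.5 + 7p.
155 = 15.5p, so p* = 10.
q* = 255.5 − 8.5(10) = 170.5.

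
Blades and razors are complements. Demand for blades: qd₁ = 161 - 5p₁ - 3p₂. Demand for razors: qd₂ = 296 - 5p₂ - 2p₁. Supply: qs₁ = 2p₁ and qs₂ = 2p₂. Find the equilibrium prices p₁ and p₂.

p₁ = 239/43, p₂ = 1750/43

Market 1: 161 - 5p₁ - 3p₂ = 2p₁ → 7p₁ + 3p₂ = 161.
Market 2: 7p₂ + 2p₁ = 296.
Eliminating p₂: 7×(1) − 3×(2) gives 43p₁ = 239, so p₁ = 239/43.
Back-substitute into (2): p₂ = (296 − 2×239/43) / 7 = 1750/43.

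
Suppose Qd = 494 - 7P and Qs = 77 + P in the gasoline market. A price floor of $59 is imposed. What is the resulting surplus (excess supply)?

Equilibrium price would be P* = 52.125, so the floor at 59 binds.
At P = 59: Qd = 81, Qs = 136.
Surplus = 136 − 81 = 55.

Surplus = 55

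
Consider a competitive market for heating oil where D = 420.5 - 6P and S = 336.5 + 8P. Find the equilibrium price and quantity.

Set D = S: 420.5 - 6P = 336.5 + 8P.
84 = 14P, so P* = 6.
Q* = 420.5 − 6(6) = 384.5.

P* = 6, Q* = 384.5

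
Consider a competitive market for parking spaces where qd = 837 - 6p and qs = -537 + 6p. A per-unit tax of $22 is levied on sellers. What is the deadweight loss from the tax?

Pre-tax equilibrium: p* = 114.5, q* = 150.
Tax on sellers shifts supply to qs = -537 + 6(p − 22) = -669 + 6p.
837 - 6p = -669 + 6p gives buyer price pb = 125.5; sellers receive ps = 125.5 − 22 = 103.5.
New quantity: q = 837 − 6(125.5) = 84.
DWL = ½ × 22 × (150 − 84) = 726.

Deadweight loss = 726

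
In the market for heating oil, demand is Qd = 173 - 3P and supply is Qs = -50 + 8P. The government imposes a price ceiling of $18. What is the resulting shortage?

Shortage = 25

Equilibrium price would be P* = 223/11, so the ceiling at 18 binds.
At P = 18: Qd = 173 − 3(18) = 119, Qs = -50 + 8(18) = 94.
Shortage = 119 − 94 = 25.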